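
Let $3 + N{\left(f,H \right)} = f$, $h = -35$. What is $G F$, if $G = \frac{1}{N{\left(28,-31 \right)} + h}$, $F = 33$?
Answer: $- \frac{33}{10} \approx -3.3$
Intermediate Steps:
$N{\left(f,H \right)} = -3 + f$
$G = - \frac{1}{10}$ ($G = \frac{1}{\left(-3 + 28\right) - 35} = \frac{1}{25 - 35} = \frac{1}{-10} = - \frac{1}{10} \approx -0.1$)
$G F = \left(- \frac{1}{10}\right) 33 = - \frac{33}{10}$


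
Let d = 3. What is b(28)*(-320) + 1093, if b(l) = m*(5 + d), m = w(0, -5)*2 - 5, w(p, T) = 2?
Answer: 3653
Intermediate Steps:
m = -1 (m = 2*2 - 5 = 4 - 5 = -1)
b(l) = -8 (b(l) = -(5 + 3) = -1*8 = -8)
b(28)*(-320) + 1093 = -8*(-320) + 1093 = 2560 + 1093 = 3653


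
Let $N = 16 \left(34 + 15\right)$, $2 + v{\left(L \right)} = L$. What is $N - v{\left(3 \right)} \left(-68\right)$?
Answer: $852$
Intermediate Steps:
$v{\left(L \right)} = -2 + L$
$N = 784$ ($N = 16 \cdot 49 = 784$)
$N - v{\left(3 \right)} \left(-68\right) = 784 - \left(-2 + 3\right) \left(-68\right) = 784 - 1 \left(-68\right) = 784 - -68 = 784 + 68 = 852$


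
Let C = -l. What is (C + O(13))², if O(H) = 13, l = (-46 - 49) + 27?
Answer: 6561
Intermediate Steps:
l = -68 (l = -95 + 27 = -68)
C = 68 (C = -1*(-68) = 68)
(C + O(13))² = (68 + 13)² = 81² = 6561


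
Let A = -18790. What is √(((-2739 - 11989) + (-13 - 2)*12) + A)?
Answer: I*√33698 ≈ 183.57*I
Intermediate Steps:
√(((-2739 - 11989) + (-13 - 2)*12) + A) = √(((-2739 - 11989) + (-13 - 2)*12) - 18790) = √((-14728 - 15*12) - 18790) = √((-14728 - 180) - 18790) = √(-14908 - 18790) = √(-33698) = I*√33698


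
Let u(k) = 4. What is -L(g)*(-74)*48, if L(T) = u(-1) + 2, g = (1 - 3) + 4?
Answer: 21312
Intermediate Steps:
g = 2 (g = -2 + 4 = 2)
L(T) = 6 (L(T) = 4 + 2 = 6)
-L(g)*(-74)*48 = -6*(-74)*48 = -(-444)*48 = -1*(-21312) = 21312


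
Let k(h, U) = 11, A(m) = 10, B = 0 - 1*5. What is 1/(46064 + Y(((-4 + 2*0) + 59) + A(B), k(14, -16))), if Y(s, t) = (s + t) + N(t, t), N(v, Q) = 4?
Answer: 1/46144 ≈ 2.1671e-5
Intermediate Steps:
B = -5 (B = 0 - 5 = -5)
Y(s, t) = 4 + s + t (Y(s, t) = (s + t) + 4 = 4 + s + t)
1/(46064 + Y(((-4 + 2*0) + 59) + A(B), k(14, -16))) = 1/(46064 + (4 + (((-4 + 2*0) + 59) + 10) + 11)) = 1/(46064 + (4 + (((-4 + 0) + 59) + 10) + 11)) = 1/(46064 + (4 + ((-4 + 59) + 10) + 11)) = 1/(46064 + (4 + (55 + 10) + 11)) = 1/(46064 + (4 + 65 + 11)) = 1/(46064 + 80) = 1/46144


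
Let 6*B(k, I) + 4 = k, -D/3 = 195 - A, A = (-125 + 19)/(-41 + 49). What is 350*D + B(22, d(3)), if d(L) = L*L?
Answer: -437319/2 ≈ -2.1866e+5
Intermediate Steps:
A = -53/4 (A = -106/8 = -106*1/8 = -53/4 ≈ -13.250)
d(L) = L**2
D = -2499/4 (D = -3*(195 - 1*(-53/4)) = -3*(195 + 53/4) = -3*833/4 = -2499/4 ≈ -624.75)
B(k, I) = -2/3 + k/6
350*D + B(22, d(3)) = 350*(-2499/4) + (-2/3 + (1/6)*22) = -437325/2 + (-2/3 + 11/3) = -437325/2 + 3 = -437319/2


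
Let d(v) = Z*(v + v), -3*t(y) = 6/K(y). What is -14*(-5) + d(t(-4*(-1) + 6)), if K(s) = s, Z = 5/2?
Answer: 69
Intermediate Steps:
Z = 5/2 (Z = 5*(1/2) = 5/2 ≈ 2.5000)
t(y) = -2/y
d(v) = 5*v (d(v) = 5*(v + v)/2 = 5*(2*v)/2 = 5*v)
-14*(-5) + d(t(-4*(-1) + 6)) = -14*(-5) + 5*(-2/(-4*(-1) + 6)) = 70 + 5*(-2/(4 + 6)) = 70 + 5*(-2/10) = 70 + 5*(-2*1/10) = 70 + 5*(-1/5) = 70 - 1 = 69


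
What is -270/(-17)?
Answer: 270/17 ≈ 15.882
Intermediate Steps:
-270/(-17) = -1/17*(-270) = 270/17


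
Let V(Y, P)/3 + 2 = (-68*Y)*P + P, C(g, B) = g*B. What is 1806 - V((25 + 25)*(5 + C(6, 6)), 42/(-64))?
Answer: -8724153/32 ≈ -2.7263e+5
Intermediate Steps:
C(g, B) = B*g
V(Y, P) = -6 + 3*P - 204*P*Y (V(Y, P) = -6 + 3*((-68*Y)*P + P) = -6 + 3*(-68*P*Y + P) = -6 + 3*(P - 68*P*Y) = -6 + (3*P - 204*P*Y) = -6 + 3*P - 204*P*Y)
1806 - V((25 + 25)*(5 + C(6, 6)), 42/(-64)) = 1806 - (-6 + 3*(42/(-64)) - 204*42/(-64)*(25 + 25)*(5 + 6*6)) = 1806 - (-6 + 3*(42*(-1/64)) - 204*42*(-1/64)*50*(5 + 36)) = 1806 - (-6 + 3*(-21/32) - 204*(-21/32)*50*41) = 1806 - (-6 - 63/32 - 204*(-21/32)*2050) = 1806 - (-6 - 63/32 + 1097775/4) = 1806 - 1*8781945/32 = 1806 - 8781945/32 = -8724153/32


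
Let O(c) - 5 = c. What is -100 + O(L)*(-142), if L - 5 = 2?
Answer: -1804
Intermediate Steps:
L = 7 (L = 5 + 2 = 7)
O(c) = 5 + c
-100 + O(L)*(-142) = -100 + (5 + 7)*(-142) = -100 + 12*(-142) = -100 - 1704 = -1804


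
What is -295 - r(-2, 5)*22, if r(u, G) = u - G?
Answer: -141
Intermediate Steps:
-295 - r(-2, 5)*22 = -295 - (-2 - 1*5)*22 = -295 - (-2 - 5)*22 = -295 - (-7)*22 = -295 - 1*(-154) = -295 + 154 = -141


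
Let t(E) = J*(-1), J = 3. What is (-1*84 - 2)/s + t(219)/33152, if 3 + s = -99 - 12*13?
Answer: 33143/99456 ≈ 0.33324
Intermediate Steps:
s = -258 (s = -3 + (-99 - 12*13) = -3 + (-99 - 156) = -3 - 255 = -258)
t(E) = -3 (t(E) = 3*(-1) = -3)
(-1*84 - 2)/s + t(219)/33152 = (-1*84 - 2)/(-258) - 3/33152 = (-84 - 2)*(-1/258) - 3*1/33152 = -86*(-1/258) - 3/33152 = ⅓ - 3/33152 = 33143/99456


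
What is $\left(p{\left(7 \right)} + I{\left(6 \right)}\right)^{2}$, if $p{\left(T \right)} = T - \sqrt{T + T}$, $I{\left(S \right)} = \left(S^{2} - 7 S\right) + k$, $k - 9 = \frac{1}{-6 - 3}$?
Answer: $\frac{9055}{81} - \frac{178 \sqrt{14}}{9} \approx 37.788$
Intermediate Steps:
$k = \frac{80}{9}$ ($k = 9 + \frac{1}{-6 - 3} = 9 + \frac{1}{-9} = 9 - \frac{1}{9} = \frac{80}{9} \approx 8.8889$)
$I{\left(S \right)} = \frac{80}{9} + S^{2} - 7 S$ ($I{\left(S \right)} = \left(S^{2} - 7 S\right) + \frac{80}{9} = \frac{80}{9} + S^{2} - 7 S$)
$p{\left(T \right)} = T - \sqrt{2} \sqrt{T}$ ($p{\left(T \right)} = T - \sqrt{2 T} = T - \sqrt{2} \sqrt{T}$)
$\left(p{\left(7 \right)} + I{\left(6 \right)}\right)^{2} = \left(\left(7 - \sqrt{2} \sqrt{7}\right) + \left(\frac{80}{9} + 6^{2} - 42\right)\right)^{2} = \left(\left(7 - \sqrt{14}\right) + \left(\frac{80}{9} + 36 - 42\right)\right)^{2} = \left(\left(7 - \sqrt{14}\right) + \frac{26}{9}\right)^{2} = \left(\frac{89}{9} - \sqrt{14}\right)^{2}$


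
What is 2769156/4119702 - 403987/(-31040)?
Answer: 291710109019/21312591680 ≈ 13.687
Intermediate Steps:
2769156/4119702 - 403987/(-31040) = 2769156*(1/4119702) - 403987*(-1/31040) = 461526/686617 + 403987/31040 = 291710109019/21312591680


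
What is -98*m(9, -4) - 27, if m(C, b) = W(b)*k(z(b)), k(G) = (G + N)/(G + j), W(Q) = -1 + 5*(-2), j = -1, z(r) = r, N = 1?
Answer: 3099/5 ≈ 619.80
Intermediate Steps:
W(Q) = -11 (W(Q) = -1 - 10 = -11)
k(G) = (1 + G)/(-1 + G) (k(G) = (G + 1)/(G - 1) = (1 + G)/(-1 + G))
m(C, b) = -11*(1 + b)/(-1 + b)
-98*m(9, -4) - 27 = -1078*(-1 - 1*(-4))/(-1 - 4) - 27 = -1078*(-1 + 4)/(-5) - 27 = -1078*(-1)*3/5 - 27 = -98*(-33/5) - 27 = 3234/5 - 27 = 3099/5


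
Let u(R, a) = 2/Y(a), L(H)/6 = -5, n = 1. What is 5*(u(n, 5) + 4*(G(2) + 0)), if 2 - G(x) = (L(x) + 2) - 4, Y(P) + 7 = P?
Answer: 675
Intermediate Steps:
Y(P) = -7 + P
L(H) = -30 (L(H) = 6*(-5) = -30)
G(x) = 34 (G(x) = 2 - ((-30 + 2) - 4) = 2 - (-28 - 4) = 2 - 1*(-32) = 2 + 32 = 34)
u(R, a) = 2/(-7 + a)
5*(u(n, 5) + 4*(G(2) + 0)) = 5*(2/(-7 + 5) + 4*(34 + 0)) = 5*(2/(-2) + 4*34) = 5*(2*(-½) + 136) = 5*(-1 + 136) = 5*135 = 675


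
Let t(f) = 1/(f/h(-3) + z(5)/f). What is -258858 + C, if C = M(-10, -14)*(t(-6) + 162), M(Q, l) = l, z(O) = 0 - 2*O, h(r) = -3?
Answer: -2872428/11 ≈ -2.6113e+5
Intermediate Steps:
z(O) = -2*O
t(f) = 1/(-10/f - f/3) (t(f) = 1/(f/(-3) + (-2*5)/f) = 1/(f*(-1/3) - 10/f) = 1/(-f/3 - 10/f) = 1/(-10/f - f/3))
C = -24990/11 (C = -14*(-3*(-6)/(30 + (-6)**2) + 162) = -14*(-3*(-6)/(30 + 36) + 162) = -14*(-3*(-6)/66 + 162) = -14*(-3*(-6)*1/66 + 162) = -14*(3/11 + 162) = -14*1785/11 = -24990/11 ≈ -2271.8)
-258858 + C = -258858 - 24990/11 = -2872428/11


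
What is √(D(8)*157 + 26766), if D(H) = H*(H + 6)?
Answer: 5*√1774 ≈ 210.59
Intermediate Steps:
D(H) = H*(6 + H)
√(D(8)*157 + 26766) = √((8*(6 + 8))*157 + 26766) = √((8*14)*157 + 26766) = √(112*157 + 26766) = √(17584 + 26766) = √44350 = 5*√1774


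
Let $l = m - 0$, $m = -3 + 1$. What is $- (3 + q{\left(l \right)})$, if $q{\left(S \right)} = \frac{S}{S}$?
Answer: $-4$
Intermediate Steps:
$m = -2$
$l = -2$ ($l = -2 - 0 = -2 + 0 = -2$)
$q{\left(S \right)} = 1$
$- (3 + q{\left(l \right)}) = - (3 + 1) = \left(-1\right) 4 = -4$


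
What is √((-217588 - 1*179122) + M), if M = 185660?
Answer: 15*I*√938 ≈ 459.4*I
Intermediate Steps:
√((-217588 - 1*179122) + M) = √((-217588 - 1*179122) + 185660) = √((-217588 - 179122) + 185660) = √(-396710 + 185660) = √(-211050) = 15*I*√938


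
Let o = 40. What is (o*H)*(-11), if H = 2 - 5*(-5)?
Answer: -11880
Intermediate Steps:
H = 27 (H = 2 + 25 = 27)
(o*H)*(-11) = (40*27)*(-11) = 1080*(-11) = -11880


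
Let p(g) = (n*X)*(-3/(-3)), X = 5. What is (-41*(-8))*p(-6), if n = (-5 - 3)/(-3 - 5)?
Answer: 1640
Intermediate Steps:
n = 1 (n = -8/(-8) = -8*(-⅛) = 1)
p(g) = 5 (p(g) = (1*5)*(-3/(-3)) = 5*(-3*(-⅓)) = 5*1 = 5)
(-41*(-8))*p(-6) = -41*(-8)*5 = 328*5 = 1640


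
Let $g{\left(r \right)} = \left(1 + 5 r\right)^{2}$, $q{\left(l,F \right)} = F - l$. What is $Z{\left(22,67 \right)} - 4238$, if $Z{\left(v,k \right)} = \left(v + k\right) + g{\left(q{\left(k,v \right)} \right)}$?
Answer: $46027$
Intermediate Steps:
$Z{\left(v,k \right)} = k + v + \left(1 - 5 k + 5 v\right)^{2}$ ($Z{\left(v,k \right)} = \left(v + k\right) + \left(1 + 5 \left(v - k\right)\right)^{2} = \left(k + v\right) + \left(1 - \left(- 5 v + 5 k\right)\right)^{2} = \left(k + v\right) + \left(1 - 5 k + 5 v\right)^{2} = k + v + \left(1 - 5 k + 5 v\right)^{2}$)
$Z{\left(22,67 \right)} - 4238 = \left(67 + 22 + \left(-1 - 110 + 5 \cdot 67\right)^{2}\right) - 4238 = \left(67 + 22 + \left(-1 - 110 + 335\right)^{2}\right) - 4238 = \left(67 + 22 + 224^{2}\right) - 4238 = \left(67 + 22 + 50176\right) - 4238 = 50265 - 4238 = 46027$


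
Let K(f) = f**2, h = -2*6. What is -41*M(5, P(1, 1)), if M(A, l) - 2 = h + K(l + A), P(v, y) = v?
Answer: -1066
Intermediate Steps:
h = -12
M(A, l) = -10 + (A + l)**2 (M(A, l) = 2 + (-12 + (l + A)**2) = 2 + (-12 + (A + l)**2) = -10 + (A + l)**2)
-41*M(5, P(1, 1)) = -41*(-10 + (5 + 1)**2) = -41*(-10 + 6**2) = -41*(-10 + 36) = -41*26 = -1066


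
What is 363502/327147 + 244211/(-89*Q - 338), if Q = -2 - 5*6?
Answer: 80805286037/821138970 ≈ 98.406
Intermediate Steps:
Q = -32 (Q = -2 - 30 = -32)
363502/327147 + 244211/(-89*Q - 338) = 363502/327147 + 244211/(-89*(-32) - 338) = 363502*(1/327147) + 244211/(2848 - 338) = 363502/327147 + 244211/2510 = 80805286037/821138970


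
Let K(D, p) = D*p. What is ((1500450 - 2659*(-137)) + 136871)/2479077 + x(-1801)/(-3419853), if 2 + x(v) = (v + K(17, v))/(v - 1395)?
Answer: 3646194555873925/4515990035752746 ≈ 0.80740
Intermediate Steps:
x(v) = -2 + 18*v/(-1395 + v) (x(v) = -2 + (v + 17*v)/(v - 1395) = -2 + (18*v)/(-1395 + v) = -2 + 18*v/(-1395 + v))
((1500450 - 2659*(-137)) + 136871)/2479077 + x(-1801)/(-3419853) = ((1500450 - 2659*(-137)) + 136871)/2479077 + (2*(1395 + 8*(-1801))/(-1395 - 1801))/(-3419853) = ((1500450 + 364283) + 136871)*(1/2479077) + (2*(1395 - 14408)/(-3196))*(-1/3419853) = (1864733 + 136871)*(1/2479077) + (2*(-1/3196)*(-13013))*(-1/3419853) = 2001604*(1/2479077) + (13013/1598)*(-1/3419853) = 2001604/2479077 - 13013/5464925094 = 3646194555873925/4515990035752746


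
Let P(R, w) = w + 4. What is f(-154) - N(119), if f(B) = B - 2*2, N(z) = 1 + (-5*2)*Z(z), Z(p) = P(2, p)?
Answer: 1071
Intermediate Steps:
P(R, w) = 4 + w
Z(p) = 4 + p
N(z) = -39 - 10*z (N(z) = 1 + (-5*2)*(4 + z) = 1 - 10*(4 + z) = 1 + (-40 - 10*z) = -39 - 10*z)
f(B) = -4 + B (f(B) = B - 4 = -4 + B)
f(-154) - N(119) = (-4 - 154) - (-39 - 10*119) = -158 - (-39 - 1190) = -158 - 1*(-1229) = -158 + 1229 = 1071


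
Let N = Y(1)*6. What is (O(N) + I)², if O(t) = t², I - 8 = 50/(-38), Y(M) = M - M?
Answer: 16129/361 ≈ 44.679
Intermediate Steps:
Y(M) = 0
N = 0 (N = 0*6 = 0)
I = 127/19 (I = 8 + 50/(-38) = 8 + 50*(-1/38) = 8 - 25/19 = 127/19 ≈ 6.6842)
(O(N) + I)² = (0² + 127/19)² = (0 + 127/19)² = (127/19)² = 16129/361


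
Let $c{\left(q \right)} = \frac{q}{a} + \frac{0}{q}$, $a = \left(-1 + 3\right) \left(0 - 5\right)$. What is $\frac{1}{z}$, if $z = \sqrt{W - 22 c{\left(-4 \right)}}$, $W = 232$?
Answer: $\frac{\sqrt{155}}{186} \approx 0.066935$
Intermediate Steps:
$a = -10$ ($a = 2 \left(-5\right) = -10$)
$c{\left(q \right)} = - \frac{q}{10}$ ($c{\left(q \right)} = \frac{q}{-10} + \frac{0}{q} = q \left(- \frac{1}{10}\right) + 0 = - \frac{q}{10} + 0 = - \frac{q}{10}$)
$z = \frac{6 \sqrt{155}}{5}$ ($z = \sqrt{232 - 22 \left(\left(- \frac{1}{10}\right) \left(-4\right)\right)} = \sqrt{232 - \frac{44}{5}} = \sqrt{\frac{1116}{5}} = \frac{6 \sqrt{155}}{5} \approx 14.94$)
$\frac{1}{z} = \frac{1}{\frac{6}{5} \sqrt{155}} = \frac{\sqrt{155}}{186}$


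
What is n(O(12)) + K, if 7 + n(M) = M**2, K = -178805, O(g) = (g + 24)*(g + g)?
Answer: 567684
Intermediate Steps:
O(g) = 2*g*(24 + g) (O(g) = (24 + g)*(2*g) = 2*g*(24 + g))
n(M) = -7 + M**2
n(O(12)) + K = (-7 + (2*12*(24 + 12))**2) - 178805 = (-7 + (2*12*36)**2) - 178805 = (-7 + 864**2) - 178805 = (-7 + 746496) - 178805 = 746489 - 178805 = 567684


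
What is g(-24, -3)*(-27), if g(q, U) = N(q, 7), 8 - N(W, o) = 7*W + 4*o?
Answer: -3996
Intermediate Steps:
N(W, o) = 8 - 7*W - 4*o (N(W, o) = 8 - (7*W + 4*o) = 8 - (4*o + 7*W) = 8 + (-7*W - 4*o) = 8 - 7*W - 4*o)
g(q, U) = -20 - 7*q (g(q, U) = 8 - 7*q - 4*7 = 8 - 7*q - 28 = -20 - 7*q)
g(-24, -3)*(-27) = (-20 - 7*(-24))*(-27) = (-20 + 168)*(-27) = 148*(-27) = -3996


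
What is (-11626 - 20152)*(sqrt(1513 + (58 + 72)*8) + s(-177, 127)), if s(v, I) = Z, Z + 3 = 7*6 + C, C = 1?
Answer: -1271120 - 31778*sqrt(2553) ≈ -2.8768e+6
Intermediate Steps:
Z = 40 (Z = -3 + (7*6 + 1) = -3 + (42 + 1) = -3 + 43 = 40)
s(v, I) = 40
(-11626 - 20152)*(sqrt(1513 + (58 + 72)*8) + s(-177, 127)) = (-11626 - 20152)*(sqrt(1513 + (58 + 72)*8) + 40) = -31778*(sqrt(1513 + 130*8) + 40) = -31778*(sqrt(1513 + 1040) + 40) = -31778*(sqrt(2553) + 40) = -31778*(40 + sqrt(2553)) = -1271120 - 31778*sqrt(2553)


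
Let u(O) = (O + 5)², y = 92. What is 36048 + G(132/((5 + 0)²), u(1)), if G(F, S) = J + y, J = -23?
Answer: 36117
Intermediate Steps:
u(O) = (5 + O)²
G(F, S) = 69 (G(F, S) = -23 + 92 = 69)
36048 + G(132/((5 + 0)²), u(1)) = 36048 + 69 = 36117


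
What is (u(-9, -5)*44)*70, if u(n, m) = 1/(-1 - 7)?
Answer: -385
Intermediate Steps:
u(n, m) = -⅛ (u(n, m) = 1/(-8) = -⅛)
(u(-9, -5)*44)*70 = -⅛*44*70 = -11/2*70 = -385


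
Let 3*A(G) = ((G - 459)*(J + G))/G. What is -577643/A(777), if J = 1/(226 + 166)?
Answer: -87970407756/16143005 ≈ -5449.4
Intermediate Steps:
J = 1/392 ≈ 0.0025510
A(G) = (-459 + G)*(1/392 + G)/(3*G) (A(G) = (((G - 459)*(1/392 + G))/G)/3 = (((-459 + G)*(1/392 + G))/G)/3 = ((-459 + G)*(1/392 + G)/G)/3 = (-459 + G)*(1/392 + G)/(3*G))
-577643/A(777) = -577643*913752/(-459 + 777*(-179927 + 392*777)) = -577643*913752/(-459 + 777*(-179927 + 304584)) = -577643*913752/(-459 + 777*124657) = -577643*913752/(-459 + 96858489) = -577643/((1/1176)*(1/777)*96858030) = -577643/16143005/152292 = -577643*152292/16143005 = -87970407756/16143005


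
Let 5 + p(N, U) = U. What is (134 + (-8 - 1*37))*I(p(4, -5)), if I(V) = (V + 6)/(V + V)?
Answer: 89/5 ≈ 17.800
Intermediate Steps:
p(N, U) = -5 + U
I(V) = (6 + V)/(2*V) (I(V) = (6 + V)/((2*V)) = (6 + V)*(1/(2*V)) = (6 + V)/(2*V))
(134 + (-8 - 1*37))*I(p(4, -5)) = (134 + (-8 - 1*37))*((6 + (-5 - 5))/(2*(-5 - 5))) = (134 + (-8 - 37))*((½)*(6 - 10)/(-10)) = (134 - 45)*((½)*(-⅒)*(-4)) = 89*(⅕) = 89/5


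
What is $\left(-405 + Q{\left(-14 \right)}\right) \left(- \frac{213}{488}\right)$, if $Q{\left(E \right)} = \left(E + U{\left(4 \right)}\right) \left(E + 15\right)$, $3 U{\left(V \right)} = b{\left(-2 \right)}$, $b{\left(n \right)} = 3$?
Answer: $\frac{44517}{244} \approx 182.45$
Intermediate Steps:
$U{\left(V \right)} = 1$ ($U{\left(V \right)} = \frac{1}{3} \cdot 3 = 1$)
$Q{\left(E \right)} = \left(1 + E\right) \left(15 + E\right)$ ($Q{\left(E \right)} = \left(E + 1\right) \left(E + 15\right) = \left(1 + E\right) \left(15 + E\right)$)
$\left(-405 + Q{\left(-14 \right)}\right) \left(- \frac{213}{488}\right) = \left(-405 + \left(15 + \left(-14\right)^{2} + 16 \left(-14\right)\right)\right) \left(- \frac{213}{488}\right) = \left(-405 + \left(15 + 196 - 224\right)\right) \left(\left(-213\right) \frac{1}{488}\right) = \left(-405 - 13\right) \left(- \frac{213}{488}\right) = \left(-418\right) \left(- \frac{213}{488}\right) = \frac{44517}{244}$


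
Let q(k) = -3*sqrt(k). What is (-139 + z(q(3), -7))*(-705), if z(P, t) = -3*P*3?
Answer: 97995 - 19035*sqrt(3) ≈ 65025.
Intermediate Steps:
z(P, t) = -9*P
(-139 + z(q(3), -7))*(-705) = (-139 - (-27)*sqrt(3))*(-705) = (-139 + 27*sqrt(3))*(-705) = 97995 - 19035*sqrt(3)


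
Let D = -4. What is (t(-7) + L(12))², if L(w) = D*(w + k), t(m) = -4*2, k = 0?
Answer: 3136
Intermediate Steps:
t(m) = -8
L(w) = -4*w (L(w) = -4*(w + 0) = -4*w)
(t(-7) + L(12))² = (-8 - 4*12)² = (-8 - 48)² = (-56)² = 3136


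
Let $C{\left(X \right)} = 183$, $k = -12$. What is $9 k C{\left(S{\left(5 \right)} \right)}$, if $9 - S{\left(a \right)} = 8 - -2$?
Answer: $-19764$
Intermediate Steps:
$S{\left(a \right)} = -1$ ($S{\left(a \right)} = 9 - \left(8 - -2\right) = 9 - \left(8 + 2\right) = 9 - 10 = -1$)
$9 k C{\left(S{\left(5 \right)} \right)} = 9 \left(-12\right) 183 = \left(-108\right) 183 = -19764$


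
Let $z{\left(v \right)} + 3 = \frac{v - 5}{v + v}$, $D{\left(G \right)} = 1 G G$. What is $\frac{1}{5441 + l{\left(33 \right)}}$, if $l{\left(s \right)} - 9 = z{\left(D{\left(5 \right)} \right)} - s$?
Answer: $\frac{5}{27072} \approx 0.00018469$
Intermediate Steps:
$D{\left(G \right)} = G^{2}$ ($D{\left(G \right)} = G G = G^{2}$)
$z{\left(v \right)} = -3 + \frac{-5 + v}{2 v}$ ($z{\left(v \right)} = -3 + \frac{v - 5}{v + v} = -3 + \frac{-5 + v}{2 v}$)
$l{\left(s \right)} = \frac{32}{5} - s$ ($l{\left(s \right)} = 9 - \left(s - \frac{5 \left(-1 - 5^{2}\right)}{2 \cdot 5^{2}}\right) = 9 - \left(s - \frac{5 \left(-1 - 25\right)}{2 \cdot 25}\right) = 9 - \left(s - \frac{-1 - 25}{10}\right) = 9 - \left(\frac{13}{5} + s\right) = \frac{32}{5} - s$)
$\frac{1}{5441 + l{\left(33 \right)}} = \frac{1}{5441 + \left(\frac{32}{5} - 33\right)} = \frac{1}{5441 - \frac{133}{5}} = \frac{1}{\frac{27072}{5}} = \frac{5}{27072}$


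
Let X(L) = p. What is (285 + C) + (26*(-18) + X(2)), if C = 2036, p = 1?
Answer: 1854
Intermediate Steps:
X(L) = 1
(285 + C) + (26*(-18) + X(2)) = (285 + 2036) + (26*(-18) + 1) = 2321 + (-468 + 1) = 2321 - 467 = 1854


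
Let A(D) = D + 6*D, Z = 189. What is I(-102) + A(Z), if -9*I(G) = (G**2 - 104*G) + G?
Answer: -3001/3 ≈ -1000.3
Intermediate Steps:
A(D) = 7*D
I(G) = -G**2/9 + 103*G/9 (I(G) = -((G**2 - 104*G) + G)/9 = -(G**2 - 103*G)/9 = -G**2/9 + 103*G/9)
I(-102) + A(Z) = (1/9)*(-102)*(103 - 1*(-102)) + 7*189 = (1/9)*(-102)*(103 + 102) + 1323 = (1/9)*(-102)*205 + 1323 = -6970/3 + 1323 = -3001/3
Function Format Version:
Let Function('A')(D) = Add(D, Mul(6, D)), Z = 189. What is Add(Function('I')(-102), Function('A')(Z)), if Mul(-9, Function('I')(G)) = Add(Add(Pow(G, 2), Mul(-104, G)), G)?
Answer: Rational(-3001, 3) ≈ -1000.3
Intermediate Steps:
Function('A')(D) = Mul(7, D)
Function('I')(G) = Add(Mul(Rational(-1, 9), Pow(G, 2)), Mul(Rational(103, 9), G)) (Function('I')(G) = Mul(Rational(-1, 9), Add(Add(Pow(G, 2), Mul(-104, G)), G)) = Mul(Rational(-1, 9), Add(Pow(G, 2), Mul(-103, G))) = Add(Mul(Rational(-1, 9), Pow(G, 2)), Mul(Rational(103, 9), G)))
Add(Function('I')(-102), Function('A')(Z)) = Add(Mul(Rational(1, 9), -102, Add(103, Mul(-1, -102))), Mul(7, 189)) = Add(Mul(Rational(1, 9), -102, Add(103, 102)), 1323) = Add(Mul(Rational(1, 9), -102, 205), 1323) = Add(Rational(-6970, 3), 1323) = Rational(-3001, 3)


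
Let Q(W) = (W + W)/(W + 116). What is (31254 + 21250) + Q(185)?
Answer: 15804074/301 ≈ 52505.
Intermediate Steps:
Q(W) = 2*W/(116 + W) (Q(W) = (2*W)/(116 + W) = 2*W/(116 + W))
(31254 + 21250) + Q(185) = (31254 + 21250) + 2*185/(116 + 185) = 52504 + 2*185/301 = 52504 + 2*185*(1/301) = 52504 + 370/301 = 15804074/301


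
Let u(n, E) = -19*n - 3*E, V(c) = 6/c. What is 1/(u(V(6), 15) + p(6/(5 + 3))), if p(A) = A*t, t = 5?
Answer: -4/241 ≈ -0.016598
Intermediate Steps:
p(A) = 5*A (p(A) = A*5 = 5*A)
1/(u(V(6), 15) + p(6/(5 + 3))) = 1/((-114/6 - 3*15) + 5*(6/(5 + 3))) = 1/((-114/6 - 45) + 5*(6/8)) = 1/((-19*1 - 45) + 5*((⅛)*6)) = 1/((-19 - 45) + 5*(¾)) = 1/(-64 + 15/4) = 1/(-241/4) = -4/241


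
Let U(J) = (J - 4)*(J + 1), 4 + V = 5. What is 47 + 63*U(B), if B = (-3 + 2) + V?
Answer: -205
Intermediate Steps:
V = 1 (V = -4 + 5 = 1)
B = 0 (B = (-3 + 2) + 1 = -1 + 1 = 0)
U(J) = (1 + J)*(-4 + J) (U(J) = (-4 + J)*(1 + J) = (1 + J)*(-4 + J))
47 + 63*U(B) = 47 + 63*(-4 + 0² - 3*0) = 47 + 63*(-4 + 0 + 0) = 47 + 63*(-4) = 47 - 252 = -205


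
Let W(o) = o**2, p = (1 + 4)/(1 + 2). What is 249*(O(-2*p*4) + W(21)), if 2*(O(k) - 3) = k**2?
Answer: 398068/3 ≈ 1.3269e+5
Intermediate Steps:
p = 5/3 ≈ 1.6667
O(k) = 3 + k**2/2
249*(O(-2*p*4) + W(21)) = 249*((3 + (-2*5/3*4)**2/2) + 21**2) = 249*((3 + (-10/3*4)**2/2) + 441) = 249*((3 + (-40/3)**2/2) + 441) = 249*((3 + (1/2)*(1600/9)) + 441) = 249*((3 + 800/9) + 441) = 249*(827/9 + 441) = 249*(4796/9) = 398068/3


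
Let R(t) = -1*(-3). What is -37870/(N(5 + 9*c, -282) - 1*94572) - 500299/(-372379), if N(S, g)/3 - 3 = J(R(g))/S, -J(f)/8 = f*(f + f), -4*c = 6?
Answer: 1043567781803/598303945953 ≈ 1.7442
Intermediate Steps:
c = -3/2 (c = -¼*6 = -3/2 ≈ -1.5000)
R(t) = 3
J(f) = -16*f² (J(f) = -8*f*(f + f) = -8*f*2*f = -16*f²)
N(S, g) = 9 - 432/S (N(S, g) = 9 + 3*((-16*3²)/S) = 9 + 3*((-16*9)/S) = 9 + 3*(-144/S) = 9 - 432/S)
-37870/(N(5 + 9*c, -282) - 1*94572) - 500299/(-372379) = -37870/((9 - 432/(5 + 9*(-3/2))) - 1*94572) - 500299/(-372379) = -37870/((9 - 432/(5 - 27/2)) - 94572) - 500299*(-1/372379) = -37870/((9 - 432/(-17/2)) - 94572) + 500299/372379 = -37870/((9 - 432*(-2/17)) - 94572) + 500299/372379 = -37870/((9 + 864/17) - 94572) + 500299/372379 = -37870/(1017/17 - 94572) + 500299/372379 = -37870/(-1606707/17) + 500299/372379 = -37870*(-17/1606707) + 500299/372379 = 643790/1606707 + 500299/372379 = 1043567781803/598303945953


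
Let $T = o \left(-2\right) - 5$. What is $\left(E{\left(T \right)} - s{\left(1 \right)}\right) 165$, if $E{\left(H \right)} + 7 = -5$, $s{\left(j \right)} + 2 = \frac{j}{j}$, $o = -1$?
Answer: $-1815$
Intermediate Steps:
$T = -3$ ($T = \left(-1\right) \left(-2\right) - 5 = 2 - 5 = -3$)
$s{\left(j \right)} = -1$ ($s{\left(j \right)} = -2 + \frac{j}{j} = -2 + 1 = -1$)
$E{\left(H \right)} = -12$ ($E{\left(H \right)} = -7 - 5 = -12$)
$\left(E{\left(T \right)} - s{\left(1 \right)}\right) 165 = \left(-12 - -1\right) 165 = \left(-12 + 1\right) 165 = \left(-11\right) 165 = -1815$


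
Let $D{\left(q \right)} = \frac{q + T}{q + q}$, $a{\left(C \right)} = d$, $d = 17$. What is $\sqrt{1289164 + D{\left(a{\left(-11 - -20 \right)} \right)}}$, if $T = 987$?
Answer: $\frac{\sqrt{372576930}}{17} \approx 1135.4$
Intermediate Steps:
$a{\left(C \right)} = 17$
$D{\left(q \right)} = \frac{987 + q}{2 q}$ ($D{\left(q \right)} = \frac{q + 987}{q + q} = \frac{987 + q}{2 q}$)
$\sqrt{1289164 + D{\left(a{\left(-11 - -20 \right)} \right)}} = \sqrt{1289164 + \frac{987 + 17}{2 \cdot 17}} = \sqrt{1289164 + \frac{1}{2} \cdot \frac{1}{17} \cdot 1004} = \sqrt{1289164 + \frac{502}{17}} = \sqrt{\frac{21916290}{17}} = \frac{\sqrt{372576930}}{17}$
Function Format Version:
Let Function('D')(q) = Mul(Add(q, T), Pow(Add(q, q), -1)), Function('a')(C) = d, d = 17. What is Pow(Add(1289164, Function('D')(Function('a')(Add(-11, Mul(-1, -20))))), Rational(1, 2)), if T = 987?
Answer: Mul(Rational(1, 17), Pow(372576930, Rational(1, 2))) ≈ 1135.4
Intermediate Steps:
Function('a')(C) = 17
Function('D')(q) = Mul(Rational(1, 2), Pow(q, -1), Add(987, q)) (Function('D')(q) = Mul(Add(q, 987), Pow(Add(q, q), -1)) = Mul(Add(987, q), Pow(Mul(2, q), -1)) = Mul(Add(987, q), Mul(Rational(1, 2), Pow(q, -1))) = Mul(Rational(1, 2), Pow(q, -1), Add(987, q)))
Pow(Add(1289164, Function('D')(Function('a')(Add(-11, Mul(-1, -20))))), Rational(1, 2)) = Pow(Add(1289164, Mul(Rational(1, 2), Pow(17, -1), Add(987, 17))), Rational(1, 2)) = Pow(Add(1289164, Mul(Rational(1, 2), Rational(1, 17), 1004)), Rational(1, 2)) = Pow(Add(1289164, Rational(502, 17)), Rational(1, 2)) = Pow(Rational(21916290, 17), Rational(1, 2)) = Mul(Rational(1, 17), Pow(372576930, Rational(1, 2)))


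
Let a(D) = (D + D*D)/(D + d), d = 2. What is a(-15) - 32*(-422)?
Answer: 175342/13 ≈ 13488.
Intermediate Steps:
a(D) = (D + D**2)/(2 + D) (a(D) = (D + D*D)/(D + 2) = (D + D**2)/(2 + D))
a(-15) - 32*(-422) = -15*(1 - 15)/(2 - 15) - 32*(-422) = -15*(-14)/(-13) + 13504 = -15*(-1/13)*(-14) + 13504 = -210/13 + 13504 = 175342/13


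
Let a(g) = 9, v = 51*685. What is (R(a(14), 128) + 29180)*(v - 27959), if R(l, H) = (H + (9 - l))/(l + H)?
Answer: 27888569088/137 ≈ 2.0357e+8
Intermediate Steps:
v = 34935
R(l, H) = (9 + H - l)/(H + l)
(R(a(14), 128) + 29180)*(v - 27959) = ((9 + 128 - 1*9)/(128 + 9) + 29180)*(34935 - 27959) = ((9 + 128 - 9)/137 + 29180)*6976 = ((1/137)*128 + 29180)*6976 = (128/137 + 29180)*6976 = (3997788/137)*6976 = 27888569088/137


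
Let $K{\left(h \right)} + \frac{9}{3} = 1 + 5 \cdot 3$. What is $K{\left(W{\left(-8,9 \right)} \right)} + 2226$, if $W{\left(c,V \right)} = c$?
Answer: $2239$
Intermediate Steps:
$K{\left(h \right)} = 13$ ($K{\left(h \right)} = -3 + \left(1 + 5 \cdot 3\right) = -3 + \left(1 + 15\right) = -3 + 16 = 13$)
$K{\left(W{\left(-8,9 \right)} \right)} + 2226 = 13 + 2226 = 2239$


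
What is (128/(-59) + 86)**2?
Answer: 24462916/3481 ≈ 7027.6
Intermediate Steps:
(128/(-59) + 86)**2 = (128*(-1/59) + 86)**2 = (-128/59 + 86)**2 = (4946/59)**2 = 24462916/3481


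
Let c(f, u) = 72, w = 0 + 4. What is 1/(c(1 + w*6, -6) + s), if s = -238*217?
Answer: -1/51574 ≈ -1.9390e-5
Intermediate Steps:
w = 4
s = -51646
1/(c(1 + w*6, -6) + s) = 1/(72 - 51646) = 1/(-51574) = -1/51574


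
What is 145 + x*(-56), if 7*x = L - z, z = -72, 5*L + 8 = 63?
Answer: -519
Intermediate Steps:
L = 11 (L = -8/5 + (1/5)*63 = -8/5 + 63/5 = 11)
x = 83/7 (x = (11 - 1*(-72))/7 = (11 + 72)/7 = (1/7)*83 = 83/7 ≈ 11.857)
145 + x*(-56) = 145 + (83/7)*(-56) = 145 - 664 = -519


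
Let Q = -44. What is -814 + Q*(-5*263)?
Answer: 57046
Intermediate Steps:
-814 + Q*(-5*263) = -814 - (-220)*263 = -814 - 44*(-1315) = -814 + 57860 = 57046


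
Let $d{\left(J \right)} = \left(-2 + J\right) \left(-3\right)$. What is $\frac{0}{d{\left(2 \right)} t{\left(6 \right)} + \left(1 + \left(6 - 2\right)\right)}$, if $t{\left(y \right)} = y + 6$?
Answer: $0$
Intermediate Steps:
$t{\left(y \right)} = 6 + y$
$d{\left(J \right)} = 6 - 3 J$
$\frac{0}{d{\left(2 \right)} t{\left(6 \right)} + \left(1 + \left(6 - 2\right)\right)} = \frac{0}{\left(6 - 6\right) \left(6 + 6\right) + \left(1 + \left(6 - 2\right)\right)} = \frac{0}{\left(6 - 6\right) 12 + \left(1 + \left(6 - 2\right)\right)} = \frac{0}{0 \cdot 12 + \left(1 + 4\right)} = \frac{0}{0 + 5} = \frac{0}{5} = 0 \cdot \frac{1}{5} = 0$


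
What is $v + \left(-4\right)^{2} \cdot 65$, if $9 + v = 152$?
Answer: $1183$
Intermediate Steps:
$v = 143$ ($v = -9 + 152 = 143$)
$v + \left(-4\right)^{2} \cdot 65 = 143 + \left(-4\right)^{2} \cdot 65 = 143 + 16 \cdot 65 = 143 + 1040 = 1183$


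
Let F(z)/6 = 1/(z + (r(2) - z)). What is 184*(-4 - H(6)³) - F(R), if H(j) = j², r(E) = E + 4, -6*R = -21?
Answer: -8585441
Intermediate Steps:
R = 7/2 (R = -⅙*(-21) = 7/2 ≈ 3.5000)
r(E) = 4 + E
F(z) = 1 (F(z) = 6/(z + ((4 + 2) - z)) = 6/(z + (6 - z)) = 6/6 = 6*(⅙) = 1)
184*(-4 - H(6)³) - F(R) = 184*(-4 - (6²)³) - 1*1 = 184*(-4 - 1*36³) - 1 = 184*(-4 - 1*46656) - 1 = 184*(-4 - 46656) - 1 = 184*(-46660) - 1 = -8585440 - 1 = -8585441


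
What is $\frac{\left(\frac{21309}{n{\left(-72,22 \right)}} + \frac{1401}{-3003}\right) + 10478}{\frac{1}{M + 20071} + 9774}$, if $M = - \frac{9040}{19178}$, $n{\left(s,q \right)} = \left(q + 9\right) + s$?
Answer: $\frac{11236097527359494}{11028700957075945} \approx 1.0188$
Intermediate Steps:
$n{\left(s,q \right)} = 9 + q + s$ ($n{\left(s,q \right)} = \left(9 + q\right) + s = 9 + q + s$)
$M = - \frac{4520}{9589}$ ($M = \left(-9040\right) \frac{1}{19178} = - \frac{4520}{9589} \approx -0.47137$)
$\frac{\left(\frac{21309}{n{\left(-72,22 \right)}} + \frac{1401}{-3003}\right) + 10478}{\frac{1}{M + 20071} + 9774} = \frac{\left(\frac{21309}{9 + 22 - 72} + \frac{1401}{-3003}\right) + 10478}{\frac{1}{- \frac{4520}{9589} + 20071} + 9774} = \frac{\left(\frac{21309}{-41} + 1401 \left(- \frac{1}{3003}\right)\right) + 10478}{\frac{1}{\frac{192456299}{9589}} + 9774} = \frac{\left(21309 \left(- \frac{1}{41}\right) - \frac{467}{1001}\right) + 10478}{\frac{9589}{192456299} + 9774} = \frac{\left(- \frac{21309}{41} - \frac{467}{1001}\right) + 10478}{\frac{1881067876015}{192456299}} = \left(- \frac{21349456}{41041} + 10478\right) \frac{192456299}{1881067876015} = \frac{408678142}{41041} \cdot \frac{192456299}{1881067876015} = \frac{11236097527359494}{11028700957075945}$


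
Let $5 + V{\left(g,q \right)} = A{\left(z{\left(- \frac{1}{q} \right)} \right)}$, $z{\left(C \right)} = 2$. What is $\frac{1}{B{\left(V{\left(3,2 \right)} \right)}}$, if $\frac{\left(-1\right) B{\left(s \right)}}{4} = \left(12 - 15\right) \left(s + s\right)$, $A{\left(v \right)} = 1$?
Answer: $- \frac{1}{96} \approx -0.010417$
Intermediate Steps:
$V{\left(g,q \right)} = -4$ ($V{\left(g,q \right)} = -5 + 1 = -4$)
$B{\left(s \right)} = 24 s$ ($B{\left(s \right)} = - 4 \left(12 - 15\right) \left(s + s\right) = - 4 \left(- 3 \cdot 2 s\right) = - 4 \left(- 6 s\right) = 24 s$)
$\frac{1}{B{\left(V{\left(3,2 \right)} \right)}} = \frac{1}{24 \left(-4\right)} = \frac{1}{-96} = - \frac{1}{96}$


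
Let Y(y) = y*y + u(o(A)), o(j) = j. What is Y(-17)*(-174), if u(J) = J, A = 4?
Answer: -50982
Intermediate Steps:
Y(y) = 4 + y**2 (Y(y) = y*y + 4 = y**2 + 4 = 4 + y**2)
Y(-17)*(-174) = (4 + (-17)**2)*(-174) = (4 + 289)*(-174) = 293*(-174) = -50982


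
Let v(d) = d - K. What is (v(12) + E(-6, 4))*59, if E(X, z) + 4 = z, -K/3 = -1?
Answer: 531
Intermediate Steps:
K = 3 (K = -3*(-1) = 3)
E(X, z) = -4 + z
v(d) = -3 + d (v(d) = d - 1*3 = d - 3 = -3 + d)
(v(12) + E(-6, 4))*59 = ((-3 + 12) + (-4 + 4))*59 = (9 + 0)*59 = 9*59 = 531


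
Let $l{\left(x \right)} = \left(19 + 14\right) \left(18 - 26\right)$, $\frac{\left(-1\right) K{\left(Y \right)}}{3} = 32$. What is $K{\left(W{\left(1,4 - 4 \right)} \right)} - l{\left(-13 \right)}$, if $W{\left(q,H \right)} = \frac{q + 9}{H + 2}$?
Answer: $168$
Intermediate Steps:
$W{\left(q,H \right)} = \frac{9 + q}{2 + H}$
$K{\left(Y \right)} = -96$ ($K{\left(Y \right)} = \left(-3\right) 32 = -96$)
$l{\left(x \right)} = -264$ ($l{\left(x \right)} = 33 \left(-8\right) = -264$)
$K{\left(W{\left(1,4 - 4 \right)} \right)} - l{\left(-13 \right)} = -96 - -264 = -96 + 264 = 168$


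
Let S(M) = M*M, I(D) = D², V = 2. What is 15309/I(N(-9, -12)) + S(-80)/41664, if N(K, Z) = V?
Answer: 9966559/2604 ≈ 3827.4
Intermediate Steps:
N(K, Z) = 2
S(M) = M²
15309/I(N(-9, -12)) + S(-80)/41664 = 15309/(2²) + (-80)²/41664 = 15309/4 + 6400*(1/41664) = 15309*(¼) + 100/651 = 15309/4 + 100/651 = 9966559/2604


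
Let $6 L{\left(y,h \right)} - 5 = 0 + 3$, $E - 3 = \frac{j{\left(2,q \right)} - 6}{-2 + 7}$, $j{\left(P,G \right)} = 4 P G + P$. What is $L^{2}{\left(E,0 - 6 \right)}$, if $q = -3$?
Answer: $\frac{16}{9} \approx 1.7778$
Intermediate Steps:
$j{\left(P,G \right)} = P + 4 G P$ ($j{\left(P,G \right)} = 4 G P + P = P + 4 G P$)
$E = - \frac{13}{5}$ ($E = 3 + \frac{2 \left(1 + 4 \left(-3\right)\right) - 6}{-2 + 7} = 3 + \frac{2 \left(1 - 12\right) - 6}{5} = 3 + \left(2 \left(-11\right) - 6\right) \frac{1}{5} = 3 + \left(-22 - 6\right) \frac{1}{5} = 3 - \frac{28}{5} = - \frac{13}{5} \approx -2.6$)
$L{\left(y,h \right)} = \frac{4}{3}$ ($L{\left(y,h \right)} = \frac{5}{6} + \frac{0 + 3}{6} = \frac{5}{6} + \frac{1}{6} \cdot 3 = \frac{5}{6} + \frac{1}{2} = \frac{4}{3}$)
$L^{2}{\left(E,0 - 6 \right)} = \left(\frac{4}{3}\right)^{2} = \frac{16}{9}$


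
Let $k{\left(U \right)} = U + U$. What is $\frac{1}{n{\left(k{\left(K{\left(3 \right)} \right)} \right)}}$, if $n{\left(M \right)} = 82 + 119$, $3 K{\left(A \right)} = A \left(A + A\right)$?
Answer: $\frac{1}{201} \approx 0.0049751$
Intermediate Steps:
$K{\left(A \right)} = \frac{2 A^{2}}{3}$ ($K{\left(A \right)} = \frac{A \left(A + A\right)}{3} = \frac{A 2 A}{3} = \frac{2 A^{2}}{3}$)
$k{\left(U \right)} = 2 U$
$n{\left(M \right)} = 201$
$\frac{1}{n{\left(k{\left(K{\left(3 \right)} \right)} \right)}} = \frac{1}{201}$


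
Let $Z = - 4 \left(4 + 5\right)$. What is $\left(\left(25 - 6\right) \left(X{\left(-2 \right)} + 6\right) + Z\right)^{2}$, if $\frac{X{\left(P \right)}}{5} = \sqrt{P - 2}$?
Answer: $-30016 + 29640 i \approx -30016.0 + 29640.0 i$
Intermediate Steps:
$X{\left(P \right)} = 5 \sqrt{-2 + P}$ ($X{\left(P \right)} = 5 \sqrt{P - 2} = 5 \sqrt{-2 + P}$)
$Z = -36$ ($Z = \left(-4\right) 9 = -36$)
$\left(\left(25 - 6\right) \left(X{\left(-2 \right)} + 6\right) + Z\right)^{2} = \left(\left(25 - 6\right) \left(5 \sqrt{-2 - 2} + 6\right) - 36\right)^{2} = \left(19 \left(5 \sqrt{-4} + 6\right) - 36\right)^{2} = \left(19 \left(5 \cdot 2 i + 6\right) - 36\right)^{2} = \left(19 \left(10 i + 6\right) - 36\right)^{2} = \left(19 \left(6 + 10 i\right) - 36\right)^{2} = \left(\left(114 + 190 i\right) - 36\right)^{2} = \left(78 + 190 i\right)^{2}$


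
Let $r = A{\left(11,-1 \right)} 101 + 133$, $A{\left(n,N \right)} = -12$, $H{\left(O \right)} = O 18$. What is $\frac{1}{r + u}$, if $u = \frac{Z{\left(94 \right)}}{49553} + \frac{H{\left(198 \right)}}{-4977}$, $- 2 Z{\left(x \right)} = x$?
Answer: $- \frac{3914687}{4226754270} \approx -0.00092617$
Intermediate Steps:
$Z{\left(x \right)} = - \frac{x}{2}$
$H{\left(O \right)} = 18 O$
$u = - \frac{2806997}{3914687}$ ($u = \frac{\left(- \frac{1}{2}\right) 94}{49553} + \frac{18 \cdot 198}{-4977} = \left(-47\right) \frac{1}{49553} + 3564 \left(- \frac{1}{4977}\right) = - \frac{47}{49553} - \frac{396}{553} = - \frac{2806997}{3914687} \approx -0.71704$)
$r = -1079$ ($r = \left(-12\right) 101 + 133 = -1212 + 133 = -1079$)
$\frac{1}{r + u} = \frac{1}{-1079 - \frac{2806997}{3914687}} = \frac{1}{- \frac{4226754270}{3914687}} = - \frac{3914687}{4226754270}$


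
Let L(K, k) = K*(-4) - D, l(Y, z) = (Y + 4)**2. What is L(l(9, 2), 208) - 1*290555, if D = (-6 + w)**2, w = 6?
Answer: -291231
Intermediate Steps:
l(Y, z) = (4 + Y)**2
D = 0 (D = (-6 + 6)**2 = 0**2 = 0)
L(K, k) = -4*K (L(K, k) = K*(-4) - 1*0 = -4*K + 0 = -4*K)
L(l(9, 2), 208) - 1*290555 = -4*(4 + 9)**2 - 1*290555 = -4*13**2 - 290555 = -4*169 - 290555 = -676 - 290555 = -291231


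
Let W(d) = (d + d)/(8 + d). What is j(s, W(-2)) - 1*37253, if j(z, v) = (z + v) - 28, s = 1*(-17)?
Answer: -111896/3 ≈ -37299.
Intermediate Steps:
s = -17
W(d) = 2*d/(8 + d) (W(d) = (2*d)/(8 + d) = 2*d/(8 + d))
j(z, v) = -28 + v + z (j(z, v) = (v + z) - 28 = -28 + v + z)
j(s, W(-2)) - 1*37253 = (-28 + 2*(-2)/(8 - 2) - 17) - 1*37253 = (-28 + 2*(-2)/6 - 17) - 37253 = (-28 + 2*(-2)*(⅙) - 17) - 37253 = (-28 - ⅔ - 17) - 37253 = -137/3 - 37253 = -111896/3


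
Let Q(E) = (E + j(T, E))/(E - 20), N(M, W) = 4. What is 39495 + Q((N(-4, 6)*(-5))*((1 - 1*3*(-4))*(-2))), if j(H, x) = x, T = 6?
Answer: 987427/25 ≈ 39497.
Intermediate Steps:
Q(E) = 2*E/(-20 + E) (Q(E) = (E + E)/(E - 20) = (2*E)/(-20 + E) = 2*E/(-20 + E))
39495 + Q((N(-4, 6)*(-5))*((1 - 1*3*(-4))*(-2))) = 39495 + 2*((4*(-5))*((1 - 1*3*(-4))*(-2)))/(-20 + (4*(-5))*((1 - 1*3*(-4))*(-2))) = 39495 + 2*(-20*(1 - 3*(-4))*(-2))/(-20 - 20*(1 - 3*(-4))*(-2)) = 39495 + 2*(-20*(1 + 12)*(-2))/(-20 - 20*(1 + 12)*(-2)) = 39495 + 2*(-260*(-2))/(-20 - 260*(-2)) = 39495 + 2*(-20*(-26))/(-20 - 20*(-26)) = 39495 + 2*520/(-20 + 520) = 39495 + 2*520/500 = 39495 + 2*520*(1/500) = 39495 + 52/25 = 987427/25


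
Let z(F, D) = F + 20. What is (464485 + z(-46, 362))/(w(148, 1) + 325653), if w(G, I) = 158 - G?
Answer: 464459/325663 ≈ 1.4262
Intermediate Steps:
z(F, D) = 20 + F
(464485 + z(-46, 362))/(w(148, 1) + 325653) = (464485 + (20 - 46))/((158 - 1*148) + 325653) = (464485 - 26)/((158 - 148) + 325653) = 464459/(10 + 325653) = 464459/325663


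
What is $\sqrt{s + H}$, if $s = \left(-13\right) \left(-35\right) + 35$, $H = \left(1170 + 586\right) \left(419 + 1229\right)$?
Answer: $\sqrt{2894378} \approx 1701.3$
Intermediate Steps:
$H = 2893888$ ($H = 1756 \cdot 1648 = 2893888$)
$s = 490$ ($s = 455 + 35 = 490$)
$\sqrt{s + H} = \sqrt{490 + 2893888} = \sqrt{2894378}$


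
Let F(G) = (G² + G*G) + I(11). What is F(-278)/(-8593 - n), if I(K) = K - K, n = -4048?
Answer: -154568/4545 ≈ -34.008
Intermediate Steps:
I(K) = 0
F(G) = 2*G² (F(G) = (G² + G*G) + 0 = (G² + G²) + 0 = 2*G² + 0 = 2*G²)
F(-278)/(-8593 - n) = (2*(-278)²)/(-8593 - 1*(-4048)) = (2*77284)/(-8593 + 4048) = 154568/(-4545) = 154568*(-1/4545) = -154568/4545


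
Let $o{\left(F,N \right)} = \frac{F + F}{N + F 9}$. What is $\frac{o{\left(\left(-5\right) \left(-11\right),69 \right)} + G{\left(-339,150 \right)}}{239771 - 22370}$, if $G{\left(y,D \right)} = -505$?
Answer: $- \frac{142355}{61307082} \approx -0.002322$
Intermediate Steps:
$o{\left(F,N \right)} = \frac{2 F}{N + 9 F}$
$\frac{o{\left(\left(-5\right) \left(-11\right),69 \right)} + G{\left(-339,150 \right)}}{239771 - 22370} = \frac{\frac{2 \left(\left(-5\right) \left(-11\right)\right)}{69 + 9 \left(\left(-5\right) \left(-11\right)\right)} - 505}{239771 - 22370} = \frac{2 \cdot 55 \frac{1}{69 + 9 \cdot 55} - 505}{217401} = \left(2 \cdot 55 \frac{1}{69 + 495} - 505\right) \frac{1}{217401} = \left(2 \cdot 55 \cdot \frac{1}{564} - 505\right) \frac{1}{217401} = \left(\frac{55}{282} - 505\right) \frac{1}{217401} = \left(- \frac{142355}{282}\right) \frac{1}{217401} = - \frac{142355}{61307082}$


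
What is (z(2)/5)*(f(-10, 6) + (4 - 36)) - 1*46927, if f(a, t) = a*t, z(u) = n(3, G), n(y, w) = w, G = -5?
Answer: -46835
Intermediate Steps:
z(u) = -5
(z(2)/5)*(f(-10, 6) + (4 - 36)) - 1*46927 = (-5/5)*(-10*6 + (4 - 36)) - 1*46927 = ((⅕)*(-5))*(-60 - 32) - 46927 = -1*(-92) - 46927 = 92 - 46927 = -46835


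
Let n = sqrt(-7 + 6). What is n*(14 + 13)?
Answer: 27*I ≈ 27.0*I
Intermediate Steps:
n = I (n = sqrt(-1) = I ≈ 1.0*I)
n*(14 + 13) = I*(14 + 13) = I*27 = 27*I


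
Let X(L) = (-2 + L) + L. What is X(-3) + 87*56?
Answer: 4864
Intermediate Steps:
X(L) = -2 + 2*L
X(-3) + 87*56 = (-2 + 2*(-3)) + 87*56 = (-2 - 6) + 4872 = -8 + 4872 = 4864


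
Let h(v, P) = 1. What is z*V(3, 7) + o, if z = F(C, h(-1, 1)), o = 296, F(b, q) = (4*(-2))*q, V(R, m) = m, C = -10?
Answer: 240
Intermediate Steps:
F(b, q) = -8*q
z = -8 (z = -8*1 = -8)
z*V(3, 7) + o = -8*7 + 296 = -56 + 296 = 240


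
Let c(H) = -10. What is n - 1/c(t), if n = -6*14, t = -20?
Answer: -839/10 ≈ -83.900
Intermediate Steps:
n = -84
n - 1/c(t) = -84 - 1/(-10) = -84 - 1*(-1/10) = -84 + 1/10 = -839/10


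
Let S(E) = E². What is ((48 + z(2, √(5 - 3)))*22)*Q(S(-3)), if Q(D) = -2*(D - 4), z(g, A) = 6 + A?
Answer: -11880 - 220*√2 ≈ -12191.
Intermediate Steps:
Q(D) = 8 - 2*D (Q(D) = -2*(-4 + D) = 8 - 2*D)
((48 + z(2, √(5 - 3)))*22)*Q(S(-3)) = ((48 + (6 + √(5 - 3)))*22)*(8 - 2*(-3)²) = ((48 + (6 + √2))*22)*(8 - 2*9) = ((54 + √2)*22)*(8 - 18) = (1188 + 22*√2)*(-10) = -11880 - 220*√2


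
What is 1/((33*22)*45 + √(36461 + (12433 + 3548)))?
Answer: 16335/533638229 - √52442/1067276458 ≈ 3.0396e-5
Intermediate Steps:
1/((33*22)*45 + √(36461 + (12433 + 3548))) = 1/(726*45 + √(36461 + 15981)) = 1/(32670 + √52442)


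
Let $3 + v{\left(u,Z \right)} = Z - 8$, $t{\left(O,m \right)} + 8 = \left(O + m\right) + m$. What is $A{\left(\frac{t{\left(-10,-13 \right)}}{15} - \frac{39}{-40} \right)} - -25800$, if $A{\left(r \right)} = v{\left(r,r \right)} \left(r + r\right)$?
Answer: $\frac{7445017}{288} \approx 25851.0$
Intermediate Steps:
$t{\left(O,m \right)} = -8 + O + 2 m$ ($t{\left(O,m \right)} = -8 + \left(\left(O + m\right) + m\right) = -8 + \left(O + 2 m\right) = -8 + O + 2 m$)
$v{\left(u,Z \right)} = -11 + Z$ ($v{\left(u,Z \right)} = -3 + \left(Z - 8\right) = -3 + \left(-8 + Z\right) = -11 + Z$)
$A{\left(r \right)} = 2 r \left(-11 + r\right)$ ($A{\left(r \right)} = \left(-11 + r\right) \left(r + r\right) = \left(-11 + r\right) 2 r = 2 r \left(-11 + r\right)$)
$A{\left(\frac{t{\left(-10,-13 \right)}}{15} - \frac{39}{-40} \right)} - -25800 = 2 \left(\frac{-8 - 10 + 2 \left(-13\right)}{15} - \frac{39}{-40}\right) \left(-11 + \left(\frac{-8 - 10 + 2 \left(-13\right)}{15} - \frac{39}{-40}\right)\right) - -25800 = 2 \left(\left(-8 - 10 - 26\right) \frac{1}{15} - - \frac{39}{40}\right) \left(-11 + \left(\left(-8 - 10 - 26\right) \frac{1}{15} - - \frac{39}{40}\right)\right) + 25800 = 2 \left(\left(-44\right) \frac{1}{15} + \frac{39}{40}\right) \left(-11 + \left(\left(-44\right) \frac{1}{15} + \frac{39}{40}\right)\right) + 25800 = 2 \left(- \frac{44}{15} + \frac{39}{40}\right) \left(-11 + \left(- \frac{44}{15} + \frac{39}{40}\right)\right) + 25800 = 2 \left(- \frac{47}{24}\right) \left(-11 - \frac{47}{24}\right) + 25800 = 2 \left(- \frac{47}{24}\right) \left(- \frac{311}{24}\right) + 25800 = \frac{14617}{288} + 25800 = \frac{7445017}{288}$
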